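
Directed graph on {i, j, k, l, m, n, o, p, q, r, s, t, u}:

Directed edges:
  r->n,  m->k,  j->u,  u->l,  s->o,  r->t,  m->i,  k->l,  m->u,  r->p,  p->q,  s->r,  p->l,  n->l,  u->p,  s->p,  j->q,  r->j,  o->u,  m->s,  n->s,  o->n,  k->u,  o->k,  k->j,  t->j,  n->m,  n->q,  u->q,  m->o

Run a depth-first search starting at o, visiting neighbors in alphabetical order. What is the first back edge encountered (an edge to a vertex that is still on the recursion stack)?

m->o

DFS from o (visiting neighbors in alphabetical order); mark gray on enter, black on exit:
o gray
  k gray
    j gray
      q gray
      q black
      u gray
        l gray
        l black
        p gray
          p→l: l black — skip
          p→q: q black — skip
        p black
        u→q: q black — skip
      u black
    j black
    k→l: l black — skip
    k→u: u black — skip
  k black
  n gray
    n→l: l black — skip
    m gray
      i gray
      i black
      m→k: k black — skip
      m→o: o is gray → back edge
First back edge: m → o.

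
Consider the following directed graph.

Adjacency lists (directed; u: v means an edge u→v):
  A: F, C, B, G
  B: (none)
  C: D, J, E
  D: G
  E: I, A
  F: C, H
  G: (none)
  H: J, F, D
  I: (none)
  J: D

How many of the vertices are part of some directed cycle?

A vertex is on a directed cycle iff it belongs to a strongly connected component of size ≥ 2 (or has a self-loop).
The vertices on cycles are {A, C, E, F, H} — 5 in total.

5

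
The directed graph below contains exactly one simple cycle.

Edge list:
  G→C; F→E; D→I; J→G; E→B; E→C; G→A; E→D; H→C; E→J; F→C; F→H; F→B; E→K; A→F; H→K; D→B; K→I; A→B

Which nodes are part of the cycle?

DFS with gray/black marking from G:
G gray
  C gray
  C black
  A gray
    F gray
      H gray
        K gray
          I gray
          I black
        K black
        H→C: C black — skip
      H black
      E gray
        B gray
        B black
        J gray
          J→G: G is gray → back edge
Back edge closes the cycle G → A → F → E → J → G; its vertices are {A, E, F, G, J}.

A, E, F, G, J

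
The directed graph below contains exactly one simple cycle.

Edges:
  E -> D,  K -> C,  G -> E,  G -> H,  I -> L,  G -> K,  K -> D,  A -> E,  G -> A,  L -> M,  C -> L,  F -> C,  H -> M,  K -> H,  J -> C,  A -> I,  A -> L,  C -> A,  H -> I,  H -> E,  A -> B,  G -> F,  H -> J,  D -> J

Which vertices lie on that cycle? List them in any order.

A, C, D, E, J

DFS with gray/black marking from A:
A gray
  L gray
    M gray
    M black
  L black
  I gray
    I→L: L black — skip
  I black
  B gray
  B black
  E gray
    D gray
      J gray
        C gray
          C→A: A is gray → back edge
Back edge closes the cycle A → E → D → J → C → A; its vertices are {A, C, D, E, J}.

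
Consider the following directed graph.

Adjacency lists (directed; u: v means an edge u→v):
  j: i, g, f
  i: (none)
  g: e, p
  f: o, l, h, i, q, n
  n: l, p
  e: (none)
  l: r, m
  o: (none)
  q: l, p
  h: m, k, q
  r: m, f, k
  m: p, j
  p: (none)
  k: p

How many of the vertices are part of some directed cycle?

8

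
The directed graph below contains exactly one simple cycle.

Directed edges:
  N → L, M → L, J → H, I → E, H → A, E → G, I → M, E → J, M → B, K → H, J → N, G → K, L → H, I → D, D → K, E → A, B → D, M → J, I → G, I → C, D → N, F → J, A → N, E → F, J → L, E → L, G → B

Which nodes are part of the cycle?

DFS with gray/black marking from A:
A gray
  N gray
    L gray
      H gray
        H→A: A is gray → back edge
Back edge closes the cycle A → N → L → H → A; its vertices are {A, H, L, N}.

A, H, L, N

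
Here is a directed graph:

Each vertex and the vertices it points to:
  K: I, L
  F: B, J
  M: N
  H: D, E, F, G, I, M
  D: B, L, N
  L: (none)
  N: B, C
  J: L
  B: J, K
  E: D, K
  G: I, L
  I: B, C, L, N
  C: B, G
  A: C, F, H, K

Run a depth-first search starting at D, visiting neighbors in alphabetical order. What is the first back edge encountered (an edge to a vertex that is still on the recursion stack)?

DFS from D (visiting neighbors in alphabetical order); mark gray on enter, black on exit:
D gray
  B gray
    J gray
      L gray
      L black
    J black
    K gray
      I gray
        I→B: B is gray → back edge
First back edge: I → B.

I→B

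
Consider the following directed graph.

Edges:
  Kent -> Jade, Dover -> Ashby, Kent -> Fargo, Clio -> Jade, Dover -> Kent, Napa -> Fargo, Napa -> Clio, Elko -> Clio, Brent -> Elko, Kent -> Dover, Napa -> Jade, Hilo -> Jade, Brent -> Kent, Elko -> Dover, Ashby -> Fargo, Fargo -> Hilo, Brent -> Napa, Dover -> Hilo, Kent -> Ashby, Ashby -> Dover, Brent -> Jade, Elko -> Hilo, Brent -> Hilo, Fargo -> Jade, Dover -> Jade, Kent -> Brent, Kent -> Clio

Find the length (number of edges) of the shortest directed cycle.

For each vertex v, BFS finds the shortest path from v back to v.
The shortest such closed walk is Brent → Kent → Brent, length 2.

2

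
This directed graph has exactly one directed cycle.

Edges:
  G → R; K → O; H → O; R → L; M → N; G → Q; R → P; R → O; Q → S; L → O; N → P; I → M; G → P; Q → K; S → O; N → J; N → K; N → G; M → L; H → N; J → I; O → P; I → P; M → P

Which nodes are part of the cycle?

I, J, M, N

DFS with gray/black marking from N:
N gray
  P gray
  P black
  K gray
    O gray
      O→P: P black — skip
    O black
  K black
  G gray
    R gray
      L gray
        L→O: O black — skip
      L black
      R→O: O black — skip
      R→P: P black — skip
    R black
    G→P: P black — skip
    Q gray
      S gray
        S→O: O black — skip
      S black
      Q→K: K black — skip
    Q black
  G black
  J gray
    I gray
      I→P: P black — skip
      M gray
        M→P: P black — skip
        M→N: N is gray → back edge
Back edge closes the cycle N → J → I → M → N; its vertices are {I, J, M, N}.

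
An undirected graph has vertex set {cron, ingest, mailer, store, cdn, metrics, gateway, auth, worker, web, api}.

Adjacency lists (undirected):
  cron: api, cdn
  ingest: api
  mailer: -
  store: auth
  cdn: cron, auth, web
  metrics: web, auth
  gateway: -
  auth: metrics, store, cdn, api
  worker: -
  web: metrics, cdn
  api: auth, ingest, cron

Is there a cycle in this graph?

Yes

DFS, tracking each vertex's parent; an edge to a visited non-parent vertex closes a cycle.
Start from cdn:
visit cdn (parent –)
  visit cron (parent cdn)
    visit api (parent cron)
      visit auth (parent api)
        visit metrics (parent auth)
          visit web (parent metrics)
            web–metrics: parent, skip
            web–cdn: cdn visited and ≠ parent → cycle
Cycle: cdn – cron – api – auth – metrics – web – cdn.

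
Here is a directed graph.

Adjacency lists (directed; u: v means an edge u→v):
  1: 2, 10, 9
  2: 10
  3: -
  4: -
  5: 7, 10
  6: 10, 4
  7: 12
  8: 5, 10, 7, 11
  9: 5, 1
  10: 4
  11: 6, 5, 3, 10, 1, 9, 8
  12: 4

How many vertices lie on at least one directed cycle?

4

A vertex is on a directed cycle iff it belongs to a strongly connected component of size ≥ 2 (or has a self-loop).
The vertices on cycles are {1, 8, 9, 11} — 4 in total.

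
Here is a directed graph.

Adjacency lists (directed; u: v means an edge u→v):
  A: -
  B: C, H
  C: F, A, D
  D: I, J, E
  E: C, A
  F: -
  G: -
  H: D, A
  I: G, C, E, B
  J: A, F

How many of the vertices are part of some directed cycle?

A vertex is on a directed cycle iff it belongs to a strongly connected component of size ≥ 2 (or has a self-loop).
The vertices on cycles are {B, C, D, E, H, I} — 6 in total.

6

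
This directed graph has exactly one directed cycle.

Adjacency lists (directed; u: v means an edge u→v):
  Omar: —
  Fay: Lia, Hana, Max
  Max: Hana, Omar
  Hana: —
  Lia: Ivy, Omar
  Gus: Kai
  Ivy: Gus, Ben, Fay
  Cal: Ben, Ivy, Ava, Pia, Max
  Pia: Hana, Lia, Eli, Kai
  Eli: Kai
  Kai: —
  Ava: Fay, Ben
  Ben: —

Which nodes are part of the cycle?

DFS with gray/black marking from Ivy:
Ivy gray
  Gus gray
    Kai gray
    Kai black
  Gus black
  Ben gray
  Ben black
  Fay gray
    Lia gray
      Lia→Ivy: Ivy is gray → back edge
Back edge closes the cycle Ivy → Fay → Lia → Ivy; its vertices are {Fay, Ivy, Lia}.

Fay, Ivy, Lia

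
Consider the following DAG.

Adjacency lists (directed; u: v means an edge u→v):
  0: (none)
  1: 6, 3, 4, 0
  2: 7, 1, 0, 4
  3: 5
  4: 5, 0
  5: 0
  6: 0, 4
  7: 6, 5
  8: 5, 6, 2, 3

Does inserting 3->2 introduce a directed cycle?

Adding 3→2 creates a cycle iff 2 can already reach 3.
Path from 2: 2 → 1 → 3.
So 2 → … → 3 → 2 is a cycle.

Yes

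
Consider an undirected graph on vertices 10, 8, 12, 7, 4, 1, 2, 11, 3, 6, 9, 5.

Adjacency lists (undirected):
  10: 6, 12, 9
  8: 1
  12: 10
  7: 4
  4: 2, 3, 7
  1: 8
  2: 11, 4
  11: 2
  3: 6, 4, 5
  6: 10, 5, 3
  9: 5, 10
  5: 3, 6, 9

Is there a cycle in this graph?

DFS, tracking each vertex's parent; an edge to a visited non-parent vertex closes a cycle.
Start from 4:
visit 4 (parent –)
  visit 2 (parent 4)
    visit 11 (parent 2)
      11–2: parent, skip
    2–4: parent, skip
  visit 3 (parent 4)
    visit 6 (parent 3)
      visit 10 (parent 6)
        10–6: parent, skip
        visit 12 (parent 10)
          12–10: parent, skip
        visit 9 (parent 10)
          visit 5 (parent 9)
            5–3: 3 visited and ≠ parent → cycle
Cycle: 3 – 6 – 10 – 9 – 5 – 3.

Yes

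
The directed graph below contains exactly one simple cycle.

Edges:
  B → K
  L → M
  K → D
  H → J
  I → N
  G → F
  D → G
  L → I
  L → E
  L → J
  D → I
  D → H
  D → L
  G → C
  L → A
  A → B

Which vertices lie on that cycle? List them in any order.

DFS with gray/black marking from D:
D gray
  H gray
    J gray
    J black
  H black
  G gray
    F gray
    F black
    C gray
    C black
  G black
  I gray
    N gray
    N black
  I black
  L gray
    M gray
    M black
    L→I: I black — skip
    E gray
    E black
    A gray
      B gray
        K gray
          K→D: D is gray → back edge
Back edge closes the cycle D → L → A → B → K → D; its vertices are {A, B, D, K, L}.

A, B, D, K, L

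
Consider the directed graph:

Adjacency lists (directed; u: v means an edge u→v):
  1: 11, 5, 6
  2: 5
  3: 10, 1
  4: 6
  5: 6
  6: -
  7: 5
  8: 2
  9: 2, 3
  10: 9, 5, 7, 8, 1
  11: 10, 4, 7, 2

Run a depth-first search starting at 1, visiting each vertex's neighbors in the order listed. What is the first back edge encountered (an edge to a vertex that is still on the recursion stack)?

3->10

DFS from 1 (visiting each vertex's neighbors in the order listed); mark gray on enter, black on exit:
1 gray
  11 gray
    10 gray
      9 gray
        2 gray
          5 gray
            6 gray
            6 black
          5 black
        2 black
        3 gray
          3→10: 10 is gray → back edge
First back edge: 3 → 10.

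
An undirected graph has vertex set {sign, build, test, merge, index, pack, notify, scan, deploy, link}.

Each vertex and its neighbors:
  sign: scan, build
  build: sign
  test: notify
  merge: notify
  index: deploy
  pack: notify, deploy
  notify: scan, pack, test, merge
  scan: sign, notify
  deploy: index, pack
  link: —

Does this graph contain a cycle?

No

DFS, tracking each vertex's parent; an edge to a visited non-parent vertex closes a cycle.
Start from index:
visit index (parent –)
  visit deploy (parent index)
    deploy–index: parent, skip
    visit pack (parent deploy)
      visit notify (parent pack)
        visit scan (parent notify)
          visit sign (parent scan)
            sign–scan: parent, skip
            visit build (parent sign)
              build–sign: parent, skip
          scan–notify: parent, skip
        notify–pack: parent, skip
        visit test (parent notify)
          test–notify: parent, skip
        visit merge (parent notify)
          merge–notify: parent, skip
      pack–deploy: parent, skip
visit link (parent –)
No non-parent visited neighbor found — the graph is a forest.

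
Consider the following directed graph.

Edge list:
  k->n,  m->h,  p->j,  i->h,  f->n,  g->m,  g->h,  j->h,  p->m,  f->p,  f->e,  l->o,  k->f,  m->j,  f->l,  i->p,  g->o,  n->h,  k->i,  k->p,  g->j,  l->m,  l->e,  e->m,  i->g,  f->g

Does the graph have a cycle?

No

DFS with white/gray/black marking, starting from f:
f gray
  l gray
    m gray
      h gray
      h black
      j gray
        j→h: h black — skip
      j black
    m black
    o gray
    o black
    e gray
      e→m: m black — skip
    e black
  l black
  g gray
    g→j: j black — skip
    g→m: m black — skip
    g→h: h black — skip
    g→o: o black — skip
  g black
  f→e: e black — skip
  n gray
    n→h: h black — skip
  n black
  p gray
    p→m: m black — skip
    p→j: j black — skip
  p black
f black
i gray
  i→p: p black — skip
  i→h: h black — skip
  i→g: g black — skip
i black
k gray
  k→p: p black — skip
  k→f: f black — skip
  k→n: n black — skip
  k→i: i black — skip
k black
Every edge goes to a white or black vertex — no back edge, so the graph is acyclic.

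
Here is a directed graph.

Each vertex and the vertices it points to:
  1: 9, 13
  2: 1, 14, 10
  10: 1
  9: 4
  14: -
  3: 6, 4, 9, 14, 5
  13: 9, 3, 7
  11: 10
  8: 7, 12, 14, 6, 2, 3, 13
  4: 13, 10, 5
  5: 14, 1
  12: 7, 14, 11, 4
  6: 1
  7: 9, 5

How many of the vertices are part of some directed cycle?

9

A vertex is on a directed cycle iff it belongs to a strongly connected component of size ≥ 2 (or has a self-loop).
The vertices on cycles are {1, 3, 4, 5, 6, 7, 9, 10, 13} — 9 in total.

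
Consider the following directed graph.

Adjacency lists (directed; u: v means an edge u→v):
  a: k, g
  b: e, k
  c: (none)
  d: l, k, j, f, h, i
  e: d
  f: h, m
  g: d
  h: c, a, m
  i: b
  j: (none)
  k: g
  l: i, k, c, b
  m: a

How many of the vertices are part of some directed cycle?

11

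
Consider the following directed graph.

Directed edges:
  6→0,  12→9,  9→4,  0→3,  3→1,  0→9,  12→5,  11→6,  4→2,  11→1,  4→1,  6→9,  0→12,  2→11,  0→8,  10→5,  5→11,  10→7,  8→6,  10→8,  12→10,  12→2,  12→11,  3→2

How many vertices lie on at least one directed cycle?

A vertex is on a directed cycle iff it belongs to a strongly connected component of size ≥ 2 (or has a self-loop).
The vertices on cycles are {0, 2, 3, 4, 5, 6, 8, 9, 10, 11, 12} — 11 in total.

11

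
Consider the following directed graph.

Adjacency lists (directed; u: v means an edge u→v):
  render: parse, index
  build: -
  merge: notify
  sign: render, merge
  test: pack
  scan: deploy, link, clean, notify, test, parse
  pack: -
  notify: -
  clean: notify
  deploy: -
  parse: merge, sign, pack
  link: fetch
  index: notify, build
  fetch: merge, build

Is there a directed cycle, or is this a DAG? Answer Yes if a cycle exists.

Yes

DFS with white/gray/black marking, starting from test:
test gray
  pack gray
  pack black
test black
render gray
  parse gray
    merge gray
      notify gray
      notify black
    merge black
    sign gray
      sign→render: render is gray → back edge
Back edge found, so a cycle exists: render → parse → sign → render.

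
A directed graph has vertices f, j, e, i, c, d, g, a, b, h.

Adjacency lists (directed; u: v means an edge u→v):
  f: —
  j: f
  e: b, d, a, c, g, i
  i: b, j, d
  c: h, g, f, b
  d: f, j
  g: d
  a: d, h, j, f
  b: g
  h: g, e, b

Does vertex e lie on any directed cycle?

Yes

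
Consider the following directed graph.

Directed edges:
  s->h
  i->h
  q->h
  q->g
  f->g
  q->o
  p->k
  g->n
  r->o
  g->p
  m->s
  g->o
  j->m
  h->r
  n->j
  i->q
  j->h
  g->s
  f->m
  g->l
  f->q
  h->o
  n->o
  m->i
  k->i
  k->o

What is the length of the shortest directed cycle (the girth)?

For each vertex v, BFS finds the shortest path from v back to v.
The shortest such closed walk is g → p → k → i → q → g, length 5.

5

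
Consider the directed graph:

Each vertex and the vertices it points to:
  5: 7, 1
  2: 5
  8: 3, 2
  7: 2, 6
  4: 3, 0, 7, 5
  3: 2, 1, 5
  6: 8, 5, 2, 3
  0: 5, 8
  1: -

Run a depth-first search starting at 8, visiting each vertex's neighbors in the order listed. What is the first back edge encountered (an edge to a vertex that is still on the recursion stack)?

DFS from 8 (visiting each vertex's neighbors in the order listed); mark gray on enter, black on exit:
8 gray
  3 gray
    2 gray
      5 gray
        7 gray
          7→2: 2 is gray → back edge
First back edge: 7 → 2.

7->2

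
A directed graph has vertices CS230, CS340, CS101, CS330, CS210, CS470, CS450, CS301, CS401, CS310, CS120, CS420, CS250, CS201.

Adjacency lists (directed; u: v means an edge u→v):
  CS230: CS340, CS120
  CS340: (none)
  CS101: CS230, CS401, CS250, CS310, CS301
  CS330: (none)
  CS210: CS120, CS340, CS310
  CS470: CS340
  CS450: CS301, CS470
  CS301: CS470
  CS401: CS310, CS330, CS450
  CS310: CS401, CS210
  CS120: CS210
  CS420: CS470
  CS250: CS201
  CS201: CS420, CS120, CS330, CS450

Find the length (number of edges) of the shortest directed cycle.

2

For each vertex v, BFS finds the shortest path from v back to v.
The shortest such closed walk is CS310 → CS401 → CS310, length 2.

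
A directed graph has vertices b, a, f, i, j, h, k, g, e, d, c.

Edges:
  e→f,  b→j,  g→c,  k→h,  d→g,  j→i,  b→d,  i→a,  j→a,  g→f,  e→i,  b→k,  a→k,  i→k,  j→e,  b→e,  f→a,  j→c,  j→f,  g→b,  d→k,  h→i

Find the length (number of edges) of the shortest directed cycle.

For each vertex v, BFS finds the shortest path from v back to v.
The shortest such closed walk is b → d → g → b, length 3.

3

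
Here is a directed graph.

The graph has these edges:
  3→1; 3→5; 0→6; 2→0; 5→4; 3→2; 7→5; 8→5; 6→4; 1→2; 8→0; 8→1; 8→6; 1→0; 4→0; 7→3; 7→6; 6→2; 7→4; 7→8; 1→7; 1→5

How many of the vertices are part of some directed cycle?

8

A vertex is on a directed cycle iff it belongs to a strongly connected component of size ≥ 2 (or has a self-loop).
The vertices on cycles are {0, 1, 2, 3, 4, 6, 7, 8} — 8 in total.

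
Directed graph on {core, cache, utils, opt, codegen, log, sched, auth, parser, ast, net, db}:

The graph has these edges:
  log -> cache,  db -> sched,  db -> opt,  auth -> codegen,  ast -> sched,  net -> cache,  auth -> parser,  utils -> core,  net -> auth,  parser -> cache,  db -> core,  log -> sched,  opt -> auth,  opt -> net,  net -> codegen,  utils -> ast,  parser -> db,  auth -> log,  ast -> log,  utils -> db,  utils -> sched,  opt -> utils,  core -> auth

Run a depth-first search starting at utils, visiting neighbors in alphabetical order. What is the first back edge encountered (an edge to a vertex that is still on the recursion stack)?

DFS from utils (visiting neighbors in alphabetical order); mark gray on enter, black on exit:
utils gray
  ast gray
    log gray
      cache gray
      cache black
      sched gray
      sched black
    log black
    ast→sched: sched black — skip
  ast black
  core gray
    auth gray
      codegen gray
      codegen black
      auth→log: log black — skip
      parser gray
        parser→cache: cache black — skip
        db gray
          db→core: core is gray → back edge
First back edge: db → core.

db→core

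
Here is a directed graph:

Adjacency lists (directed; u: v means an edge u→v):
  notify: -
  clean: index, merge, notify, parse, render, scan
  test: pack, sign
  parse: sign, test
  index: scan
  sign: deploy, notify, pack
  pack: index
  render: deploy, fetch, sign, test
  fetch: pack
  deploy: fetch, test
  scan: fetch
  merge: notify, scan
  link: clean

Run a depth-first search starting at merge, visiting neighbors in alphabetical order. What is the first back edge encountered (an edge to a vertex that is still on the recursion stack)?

index→scan

DFS from merge (visiting neighbors in alphabetical order); mark gray on enter, black on exit:
merge gray
  notify gray
  notify black
  scan gray
    fetch gray
      pack gray
        index gray
          index→scan: scan is gray → back edge
First back edge: index → scan.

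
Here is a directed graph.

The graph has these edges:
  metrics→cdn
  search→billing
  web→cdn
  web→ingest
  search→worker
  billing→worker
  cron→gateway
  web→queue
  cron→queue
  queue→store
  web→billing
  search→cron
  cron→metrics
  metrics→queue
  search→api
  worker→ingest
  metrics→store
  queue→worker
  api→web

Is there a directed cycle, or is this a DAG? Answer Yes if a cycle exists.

No

DFS with white/gray/black marking, starting from store:
store gray
store black
queue gray
  queue→store: store black — skip
  worker gray
    ingest gray
    ingest black
  worker black
queue black
gateway gray
gateway black
metrics gray
  cdn gray
  cdn black
  metrics→store: store black — skip
  metrics→queue: queue black — skip
metrics black
billing gray
  billing→worker: worker black — skip
billing black
api gray
  web gray
    web→billing: billing black — skip
    web→ingest: ingest black — skip
    web→cdn: cdn black — skip
    web→queue: queue black — skip
  web black
api black
search gray
  cron gray
    cron→gateway: gateway black — skip
    cron→metrics: metrics black — skip
    cron→queue: queue black — skip
  cron black
  search→api: api black — skip
  search→billing: billing black — skip
  search→worker: worker black — skip
search black
Every edge goes to a white or black vertex — no back edge, so the graph is acyclic.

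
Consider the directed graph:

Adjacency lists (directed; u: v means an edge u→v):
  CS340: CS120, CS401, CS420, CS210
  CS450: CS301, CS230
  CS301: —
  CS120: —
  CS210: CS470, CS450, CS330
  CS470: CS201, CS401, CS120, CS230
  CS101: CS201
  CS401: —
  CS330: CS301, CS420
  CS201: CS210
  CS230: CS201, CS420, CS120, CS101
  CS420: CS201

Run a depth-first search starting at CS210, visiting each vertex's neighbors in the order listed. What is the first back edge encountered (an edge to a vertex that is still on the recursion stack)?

DFS from CS210 (visiting each vertex's neighbors in the order listed); mark gray on enter, black on exit:
CS210 gray
  CS470 gray
    CS201 gray
      CS201→CS210: CS210 is gray → back edge
First back edge: CS201 → CS210.

CS201->CS210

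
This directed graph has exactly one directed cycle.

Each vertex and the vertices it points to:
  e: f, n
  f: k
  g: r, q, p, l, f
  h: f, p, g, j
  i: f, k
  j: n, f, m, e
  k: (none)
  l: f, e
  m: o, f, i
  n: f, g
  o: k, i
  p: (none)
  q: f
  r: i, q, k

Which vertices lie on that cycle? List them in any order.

e, g, l, n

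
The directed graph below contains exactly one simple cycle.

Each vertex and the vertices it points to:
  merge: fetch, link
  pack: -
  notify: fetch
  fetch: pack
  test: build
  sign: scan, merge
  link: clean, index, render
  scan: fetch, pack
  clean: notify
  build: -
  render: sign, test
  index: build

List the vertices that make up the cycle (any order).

link, sign, merge, render

DFS with gray/black marking from link:
link gray
  clean gray
    notify gray
      fetch gray
        pack gray
        pack black
      fetch black
    notify black
  clean black
  index gray
    build gray
    build black
  index black
  render gray
    sign gray
      scan gray
        scan→fetch: fetch black — skip
        scan→pack: pack black — skip
      scan black
      merge gray
        merge→fetch: fetch black — skip
        merge→link: link is gray → back edge
Back edge closes the cycle link → render → sign → merge → link; its vertices are {link, sign, merge, render}.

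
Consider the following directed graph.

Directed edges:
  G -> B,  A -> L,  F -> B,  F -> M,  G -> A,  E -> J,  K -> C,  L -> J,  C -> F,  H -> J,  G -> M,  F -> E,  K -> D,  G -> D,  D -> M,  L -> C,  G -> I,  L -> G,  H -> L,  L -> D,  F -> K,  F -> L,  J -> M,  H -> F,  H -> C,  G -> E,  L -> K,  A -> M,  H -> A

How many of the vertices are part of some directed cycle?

6

A vertex is on a directed cycle iff it belongs to a strongly connected component of size ≥ 2 (or has a self-loop).
The vertices on cycles are {A, C, F, G, K, L} — 6 in total.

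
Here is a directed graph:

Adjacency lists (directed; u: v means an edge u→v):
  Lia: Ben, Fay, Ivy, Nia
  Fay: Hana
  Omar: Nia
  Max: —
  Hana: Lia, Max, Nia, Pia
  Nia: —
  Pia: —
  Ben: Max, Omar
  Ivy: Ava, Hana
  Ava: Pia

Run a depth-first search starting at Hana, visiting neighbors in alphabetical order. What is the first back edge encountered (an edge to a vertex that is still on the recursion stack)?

Fay→Hana

DFS from Hana (visiting neighbors in alphabetical order); mark gray on enter, black on exit:
Hana gray
  Lia gray
    Ben gray
      Max gray
      Max black
      Omar gray
        Nia gray
        Nia black
      Omar black
    Ben black
    Fay gray
      Fay→Hana: Hana is gray → back edge
First back edge: Fay → Hana.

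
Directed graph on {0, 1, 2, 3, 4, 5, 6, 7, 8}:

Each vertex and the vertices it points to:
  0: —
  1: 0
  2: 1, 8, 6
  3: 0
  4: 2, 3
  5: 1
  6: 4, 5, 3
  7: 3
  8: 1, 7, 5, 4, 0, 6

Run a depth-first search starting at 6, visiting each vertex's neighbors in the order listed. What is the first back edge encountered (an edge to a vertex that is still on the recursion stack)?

DFS from 6 (visiting each vertex's neighbors in the order listed); mark gray on enter, black on exit:
6 gray
  4 gray
    2 gray
      1 gray
        0 gray
        0 black
      1 black
      8 gray
        8→1: 1 black — skip
        7 gray
          3 gray
            3→0: 0 black — skip
          3 black
        7 black
        5 gray
          5→1: 1 black — skip
        5 black
        8→4: 4 is gray → back edge
First back edge: 8 → 4.

8->4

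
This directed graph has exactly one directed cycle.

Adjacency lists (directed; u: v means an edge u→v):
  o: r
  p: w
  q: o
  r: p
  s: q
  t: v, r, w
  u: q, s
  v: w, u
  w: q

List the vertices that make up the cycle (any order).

o, p, q, r, w

DFS with gray/black marking from r:
r gray
  p gray
    w gray
      q gray
        o gray
          o→r: r is gray → back edge
Back edge closes the cycle r → p → w → q → o → r; its vertices are {o, p, q, r, w}.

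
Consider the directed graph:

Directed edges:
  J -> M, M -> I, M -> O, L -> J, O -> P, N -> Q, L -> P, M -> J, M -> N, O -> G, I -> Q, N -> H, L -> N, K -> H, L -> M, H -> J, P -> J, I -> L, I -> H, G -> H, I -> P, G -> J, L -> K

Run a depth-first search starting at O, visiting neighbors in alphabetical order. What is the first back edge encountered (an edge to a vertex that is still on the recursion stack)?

DFS from O (visiting neighbors in alphabetical order); mark gray on enter, black on exit:
O gray
  G gray
    H gray
      J gray
        M gray
          I gray
            I→H: H is gray → back edge
First back edge: I → H.

I→H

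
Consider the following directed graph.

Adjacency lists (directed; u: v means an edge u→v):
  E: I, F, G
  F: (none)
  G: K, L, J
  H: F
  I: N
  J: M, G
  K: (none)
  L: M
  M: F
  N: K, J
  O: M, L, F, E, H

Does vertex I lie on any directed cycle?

I lies on a cycle iff there is a path from I back to itself.
Exploring from I, it never reaches itself; equivalently, its strongly connected component is a singleton.

No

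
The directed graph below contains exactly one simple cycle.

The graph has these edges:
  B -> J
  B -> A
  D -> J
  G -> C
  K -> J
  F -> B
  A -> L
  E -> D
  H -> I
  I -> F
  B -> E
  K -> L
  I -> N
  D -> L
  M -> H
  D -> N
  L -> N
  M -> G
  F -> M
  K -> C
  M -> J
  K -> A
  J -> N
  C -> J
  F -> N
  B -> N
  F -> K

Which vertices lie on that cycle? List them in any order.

F, H, I, M

DFS with gray/black marking from F:
F gray
  M gray
    G gray
      C gray
        J gray
          N gray
          N black
        J black
      C black
    G black
    H gray
      I gray
        I→N: N black — skip
        I→F: F is gray → back edge
Back edge closes the cycle F → M → H → I → F; its vertices are {F, H, I, M}.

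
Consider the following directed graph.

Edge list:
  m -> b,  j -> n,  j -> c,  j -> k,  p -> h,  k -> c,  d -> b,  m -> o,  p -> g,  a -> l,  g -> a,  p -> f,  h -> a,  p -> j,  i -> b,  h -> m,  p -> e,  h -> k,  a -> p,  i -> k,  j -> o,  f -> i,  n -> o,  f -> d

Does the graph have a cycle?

DFS with white/gray/black marking, starting from a:
a gray
  l gray
  l black
  p gray
    j gray
      n gray
        o gray
        o black
      n black
      c gray
      c black
      k gray
        k→c: c black — skip
      k black
      j→o: o black — skip
    j black
    f gray
      d gray
        b gray
        b black
      d black
      i gray
        i→k: k black — skip
        i→b: b black — skip
      i black
    f black
    h gray
      h→a: a is gray → back edge
Back edge found, so a cycle exists: a → p → h → a.

Yes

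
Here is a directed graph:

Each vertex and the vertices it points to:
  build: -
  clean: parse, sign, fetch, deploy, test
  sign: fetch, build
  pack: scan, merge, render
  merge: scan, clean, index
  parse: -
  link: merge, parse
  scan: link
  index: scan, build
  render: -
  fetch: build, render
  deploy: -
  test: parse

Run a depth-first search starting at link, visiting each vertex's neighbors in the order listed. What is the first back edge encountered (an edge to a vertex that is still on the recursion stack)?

scan->link

DFS from link (visiting each vertex's neighbors in the order listed); mark gray on enter, black on exit:
link gray
  merge gray
    scan gray
      scan→link: link is gray → back edge
First back edge: scan → link.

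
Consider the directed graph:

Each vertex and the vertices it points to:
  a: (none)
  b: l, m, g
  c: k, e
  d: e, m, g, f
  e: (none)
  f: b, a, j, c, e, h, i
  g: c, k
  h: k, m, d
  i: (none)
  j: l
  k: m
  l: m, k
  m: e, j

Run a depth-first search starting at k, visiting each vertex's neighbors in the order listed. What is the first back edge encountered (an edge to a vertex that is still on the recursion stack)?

l→m

DFS from k (visiting each vertex's neighbors in the order listed); mark gray on enter, black on exit:
k gray
  m gray
    e gray
    e black
    j gray
      l gray
        l→m: m is gray → back edge
First back edge: l → m.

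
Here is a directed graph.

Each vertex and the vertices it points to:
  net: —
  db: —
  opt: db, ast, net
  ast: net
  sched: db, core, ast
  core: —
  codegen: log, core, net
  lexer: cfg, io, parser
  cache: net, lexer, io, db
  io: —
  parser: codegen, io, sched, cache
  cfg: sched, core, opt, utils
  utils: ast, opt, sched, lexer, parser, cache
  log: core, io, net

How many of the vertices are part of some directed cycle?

5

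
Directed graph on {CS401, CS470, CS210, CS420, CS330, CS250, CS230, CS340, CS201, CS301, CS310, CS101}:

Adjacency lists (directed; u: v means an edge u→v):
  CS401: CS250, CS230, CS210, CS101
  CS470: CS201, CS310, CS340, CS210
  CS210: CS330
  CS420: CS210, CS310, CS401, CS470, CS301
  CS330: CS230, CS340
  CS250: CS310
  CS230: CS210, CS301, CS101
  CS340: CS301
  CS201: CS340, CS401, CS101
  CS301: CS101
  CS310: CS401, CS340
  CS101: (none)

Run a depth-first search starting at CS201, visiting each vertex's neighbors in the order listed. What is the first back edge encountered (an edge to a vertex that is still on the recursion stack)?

CS310→CS401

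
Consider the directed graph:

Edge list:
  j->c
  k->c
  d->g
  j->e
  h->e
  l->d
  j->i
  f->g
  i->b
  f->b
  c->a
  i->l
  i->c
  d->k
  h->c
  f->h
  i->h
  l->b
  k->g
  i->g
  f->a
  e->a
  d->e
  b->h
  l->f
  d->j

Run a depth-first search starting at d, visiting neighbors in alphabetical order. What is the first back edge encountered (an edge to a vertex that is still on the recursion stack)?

DFS from d (visiting neighbors in alphabetical order); mark gray on enter, black on exit:
d gray
  e gray
    a gray
    a black
  e black
  g gray
  g black
  j gray
    c gray
      c→a: a black — skip
    c black
    j→e: e black — skip
    i gray
      b gray
        h gray
          h→c: c black — skip
          h→e: e black — skip
        h black
      b black
      i→c: c black — skip
      i→g: g black — skip
      i→h: h black — skip
      l gray
        l→b: b black — skip
        l→d: d is gray → back edge
First back edge: l → d.

l->d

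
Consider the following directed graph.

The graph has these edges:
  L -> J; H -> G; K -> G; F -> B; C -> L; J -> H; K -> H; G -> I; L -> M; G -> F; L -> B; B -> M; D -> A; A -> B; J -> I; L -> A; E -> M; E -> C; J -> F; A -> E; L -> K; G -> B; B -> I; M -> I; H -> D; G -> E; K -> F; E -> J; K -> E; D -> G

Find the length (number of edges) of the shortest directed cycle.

4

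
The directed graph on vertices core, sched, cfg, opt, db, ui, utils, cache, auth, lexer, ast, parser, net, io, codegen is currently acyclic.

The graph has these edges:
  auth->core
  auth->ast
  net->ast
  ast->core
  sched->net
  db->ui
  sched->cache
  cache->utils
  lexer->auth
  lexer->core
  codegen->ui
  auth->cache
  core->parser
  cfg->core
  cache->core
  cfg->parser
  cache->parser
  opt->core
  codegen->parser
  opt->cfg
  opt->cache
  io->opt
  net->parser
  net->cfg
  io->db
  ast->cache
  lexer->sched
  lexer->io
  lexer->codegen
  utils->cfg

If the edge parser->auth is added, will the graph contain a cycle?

Yes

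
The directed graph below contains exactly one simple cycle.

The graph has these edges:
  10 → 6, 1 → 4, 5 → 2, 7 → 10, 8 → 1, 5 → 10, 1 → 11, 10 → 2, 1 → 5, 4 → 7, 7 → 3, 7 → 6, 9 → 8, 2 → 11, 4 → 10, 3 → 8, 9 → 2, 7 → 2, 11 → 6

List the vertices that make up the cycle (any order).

1, 3, 4, 7, 8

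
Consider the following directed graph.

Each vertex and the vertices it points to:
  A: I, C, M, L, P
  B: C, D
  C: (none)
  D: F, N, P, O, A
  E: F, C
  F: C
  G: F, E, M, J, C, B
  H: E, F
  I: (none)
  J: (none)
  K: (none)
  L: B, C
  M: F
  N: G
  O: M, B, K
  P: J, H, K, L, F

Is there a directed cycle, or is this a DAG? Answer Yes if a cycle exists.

Yes

DFS with white/gray/black marking, starting from H:
H gray
  E gray
    F gray
      C gray
      C black
    F black
    E→C: C black — skip
  E black
  H→F: F black — skip
H black
A gray
  I gray
  I black
  A→C: C black — skip
  M gray
    M→F: F black — skip
  M black
  L gray
    B gray
      B→C: C black — skip
      D gray
        D→F: F black — skip
        N gray
          G gray
            G→F: F black — skip
            G→E: E black — skip
            G→M: M black — skip
            J gray
            J black
            G→C: C black — skip
            G→B: B is gray → back edge
Back edge found, so a cycle exists: B → D → N → G → B.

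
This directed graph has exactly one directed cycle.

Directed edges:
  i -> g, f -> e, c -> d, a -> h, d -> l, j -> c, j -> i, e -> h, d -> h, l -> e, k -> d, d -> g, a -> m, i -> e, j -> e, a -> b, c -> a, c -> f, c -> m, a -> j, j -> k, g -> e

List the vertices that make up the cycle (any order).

DFS with gray/black marking from a:
a gray
  b gray
  b black
  j gray
    i gray
      g gray
        e gray
          h gray
          h black
        e black
      g black
      i→e: e black — skip
    i black
    k gray
      d gray
        d→g: g black — skip
        d→h: h black — skip
        l gray
          l→e: e black — skip
        l black
      d black
    k black
    c gray
      c→d: d black — skip
      m gray
      m black
      f gray
        f→e: e black — skip
      f black
      c→a: a is gray → back edge
Back edge closes the cycle a → j → c → a; its vertices are {a, c, j}.

a, c, j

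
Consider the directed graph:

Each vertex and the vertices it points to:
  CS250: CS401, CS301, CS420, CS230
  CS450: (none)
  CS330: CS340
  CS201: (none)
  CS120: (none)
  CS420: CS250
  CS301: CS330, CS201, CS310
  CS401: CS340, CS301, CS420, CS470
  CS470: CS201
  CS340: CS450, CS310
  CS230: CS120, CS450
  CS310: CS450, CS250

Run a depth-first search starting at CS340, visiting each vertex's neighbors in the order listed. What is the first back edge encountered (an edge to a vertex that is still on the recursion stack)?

CS401→CS340

DFS from CS340 (visiting each vertex's neighbors in the order listed); mark gray on enter, black on exit:
CS340 gray
  CS450 gray
  CS450 black
  CS310 gray
    CS310→CS450: CS450 black — skip
    CS250 gray
      CS401 gray
        CS401→CS340: CS340 is gray → back edge
First back edge: CS401 → CS340.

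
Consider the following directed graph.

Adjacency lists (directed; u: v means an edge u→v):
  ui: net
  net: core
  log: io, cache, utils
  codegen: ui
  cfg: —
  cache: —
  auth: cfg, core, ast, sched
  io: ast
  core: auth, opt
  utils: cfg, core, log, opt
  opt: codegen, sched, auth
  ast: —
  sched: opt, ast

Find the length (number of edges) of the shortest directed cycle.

2

For each vertex v, BFS finds the shortest path from v back to v.
The shortest such closed walk is utils → log → utils, length 2.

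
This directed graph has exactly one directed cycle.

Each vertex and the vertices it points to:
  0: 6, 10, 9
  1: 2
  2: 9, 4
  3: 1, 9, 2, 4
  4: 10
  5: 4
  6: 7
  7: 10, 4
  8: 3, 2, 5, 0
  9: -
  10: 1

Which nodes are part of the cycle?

DFS with gray/black marking from 10:
10 gray
  1 gray
    2 gray
      9 gray
      9 black
      4 gray
        4→10: 10 is gray → back edge
Back edge closes the cycle 10 → 1 → 2 → 4 → 10; its vertices are {1, 2, 4, 10}.

1, 2, 4, 10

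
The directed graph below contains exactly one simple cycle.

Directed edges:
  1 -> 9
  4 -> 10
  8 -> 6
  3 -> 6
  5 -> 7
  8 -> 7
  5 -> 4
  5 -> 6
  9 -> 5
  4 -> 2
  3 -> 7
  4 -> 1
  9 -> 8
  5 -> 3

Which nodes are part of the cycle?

1, 4, 5, 9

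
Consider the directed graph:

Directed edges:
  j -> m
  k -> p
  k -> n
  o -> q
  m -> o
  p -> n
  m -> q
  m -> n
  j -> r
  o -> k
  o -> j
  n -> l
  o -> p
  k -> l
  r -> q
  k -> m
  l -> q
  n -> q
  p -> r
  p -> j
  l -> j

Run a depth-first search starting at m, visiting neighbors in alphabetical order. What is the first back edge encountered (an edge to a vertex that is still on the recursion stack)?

DFS from m (visiting neighbors in alphabetical order); mark gray on enter, black on exit:
m gray
  n gray
    l gray
      j gray
        j→m: m is gray → back edge
First back edge: j → m.

j->m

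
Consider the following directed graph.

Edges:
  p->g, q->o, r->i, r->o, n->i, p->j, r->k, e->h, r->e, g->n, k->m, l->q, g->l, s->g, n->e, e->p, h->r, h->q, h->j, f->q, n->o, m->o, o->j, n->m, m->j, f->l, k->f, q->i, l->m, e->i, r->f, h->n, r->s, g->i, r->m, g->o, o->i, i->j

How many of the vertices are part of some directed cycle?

A vertex is on a directed cycle iff it belongs to a strongly connected component of size ≥ 2 (or has a self-loop).
The vertices on cycles are {e, g, h, n, p, r, s} — 7 in total.

7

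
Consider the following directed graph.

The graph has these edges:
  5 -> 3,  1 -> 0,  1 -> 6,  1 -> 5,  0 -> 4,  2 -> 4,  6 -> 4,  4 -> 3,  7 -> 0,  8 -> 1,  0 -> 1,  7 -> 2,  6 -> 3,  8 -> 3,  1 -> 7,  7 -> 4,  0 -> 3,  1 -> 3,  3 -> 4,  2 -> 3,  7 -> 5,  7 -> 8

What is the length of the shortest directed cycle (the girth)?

2

For each vertex v, BFS finds the shortest path from v back to v.
The shortest such closed walk is 1 → 0 → 1, length 2.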